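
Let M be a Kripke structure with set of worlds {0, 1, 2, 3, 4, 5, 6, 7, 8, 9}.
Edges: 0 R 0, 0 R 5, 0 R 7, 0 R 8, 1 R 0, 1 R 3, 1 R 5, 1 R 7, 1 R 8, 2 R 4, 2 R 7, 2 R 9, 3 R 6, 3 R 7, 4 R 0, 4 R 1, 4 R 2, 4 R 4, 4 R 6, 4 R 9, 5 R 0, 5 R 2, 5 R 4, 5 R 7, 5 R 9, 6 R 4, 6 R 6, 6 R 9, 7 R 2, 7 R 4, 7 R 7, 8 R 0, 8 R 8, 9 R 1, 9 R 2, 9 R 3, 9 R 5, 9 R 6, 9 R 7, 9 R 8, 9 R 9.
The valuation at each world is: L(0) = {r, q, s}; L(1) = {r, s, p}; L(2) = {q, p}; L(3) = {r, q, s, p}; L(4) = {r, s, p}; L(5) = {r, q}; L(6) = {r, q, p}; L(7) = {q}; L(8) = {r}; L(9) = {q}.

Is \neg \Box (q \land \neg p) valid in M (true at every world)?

Yes

Let φ = \neg \Box (q \land \neg p). Evaluate φ at each world:
  0 (successors {0, 5, 7, 8}): φ is true.
  1 (successors {0, 3, 5, 7, 8}): φ is true.
  2 (successors {4, 7, 9}): φ is true.
  3 (successors {6, 7}): φ is true.
  4 (successors {0, 1, 2, 4, 6, 9}): φ is true.
  5 (successors {0, 2, 4, 7, 9}): φ is true.
  6 (successors {4, 6, 9}): φ is true.
  7 (successors {2, 4, 7}): φ is true.
  8 (successors {0, 8}): φ is true.
  9 (successors {1, 2, 3, 5, 6, 7, 8, 9}): φ is true.
For instance, at 7:
  At 7: \Box (q \land \neg p) is false, so \neg \Box (q \land \neg p) is true.
    At 7: \Box (q \land \neg p) requires q \land \neg p at every successor {2, 4, 7}.
      q \land \neg p fails at 2, so \Box (q \land \neg p) is false at 7.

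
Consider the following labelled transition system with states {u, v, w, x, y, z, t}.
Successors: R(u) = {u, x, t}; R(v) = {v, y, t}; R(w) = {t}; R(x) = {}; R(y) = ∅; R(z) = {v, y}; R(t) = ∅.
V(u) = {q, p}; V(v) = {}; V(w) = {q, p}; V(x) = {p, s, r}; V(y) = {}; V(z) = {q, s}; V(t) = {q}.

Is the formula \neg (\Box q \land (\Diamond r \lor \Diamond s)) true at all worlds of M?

Yes

Let φ = \neg (\Box q \land (\Diamond r \lor \Diamond s)). Evaluate φ at each world:
  u (successors {u, x, t}): φ is true.
  v (successors {v, y, t}): φ is true.
  w (successors {t}): φ is true.
  x (successors ∅): φ is true.
  y (successors ∅): φ is true.
  z (successors {v, y}): φ is true.
  t (successors ∅): φ is true.
For instance, at u:
  At u: \Box q \land (\Diamond r \lor \Diamond s) is false, so \neg (\Box q \land (\Diamond r \lor \Diamond s)) is true.
    At u: \Box q is false, \Diamond r \lor \Diamond s is true, so \Box q \land (\Diamond r \lor \Diamond s) is false.
      At u: \Box q requires q at every successor {u, x, t}.
        q fails at x, so \Box q is false at u.
      At u: \Diamond r is true, \Diamond s is true, so \Diamond r \lor \Diamond s is true.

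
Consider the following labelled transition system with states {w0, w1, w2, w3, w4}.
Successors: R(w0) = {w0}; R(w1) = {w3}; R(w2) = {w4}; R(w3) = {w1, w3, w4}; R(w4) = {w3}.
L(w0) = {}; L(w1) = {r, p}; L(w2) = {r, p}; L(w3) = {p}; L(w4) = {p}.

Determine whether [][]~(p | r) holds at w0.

Yes

At w0: [][]~(p | r) requires []~(p | r) at every successor {w0}.
    At w0: []~(p | r) requires ~(p | r) at every successor {w0}.
      At w0: ~(p | r) is true.
    So []~(p | r) is true at w0.
So [][]~(p | r) is true at w0.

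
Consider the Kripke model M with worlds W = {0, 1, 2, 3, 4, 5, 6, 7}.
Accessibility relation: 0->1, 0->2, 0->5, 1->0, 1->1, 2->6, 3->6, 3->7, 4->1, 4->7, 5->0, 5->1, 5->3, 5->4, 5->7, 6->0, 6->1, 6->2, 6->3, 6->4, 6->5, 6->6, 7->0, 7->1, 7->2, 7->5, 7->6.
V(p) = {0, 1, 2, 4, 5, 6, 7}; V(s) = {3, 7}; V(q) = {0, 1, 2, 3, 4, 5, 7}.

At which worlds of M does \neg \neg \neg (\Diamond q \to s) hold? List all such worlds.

0, 1, 4, 5, 6

Let φ = \neg \neg \neg (\Diamond q \to s). Evaluate φ at each world:
  0 (successors {1, 2, 5}): φ is true.
  1 (successors {0, 1}): φ is true.
  2 (successors {6}): φ is false.
  3 (successors {6, 7}): φ is false.
  4 (successors {1, 7}): φ is true.
  5 (successors {0, 1, 3, 4, 7}): φ is true.
  6 (successors {0, 1, 2, 3, 4, 5, 6}): φ is true.
  7 (successors {0, 1, 2, 5, 6}): φ is false.
For instance, at 0:
  At 0: \neg \neg (\Diamond q \to s) is false, so \neg \neg \neg (\Diamond q \to s) is true.
    At 0: \neg (\Diamond q \to s) is true, so \neg \neg (\Diamond q \to s) is false.
      At 0: \Diamond q \to s is false, so \neg (\Diamond q \to s) is true.
Satisfying worlds: {0, 1, 4, 5, 6}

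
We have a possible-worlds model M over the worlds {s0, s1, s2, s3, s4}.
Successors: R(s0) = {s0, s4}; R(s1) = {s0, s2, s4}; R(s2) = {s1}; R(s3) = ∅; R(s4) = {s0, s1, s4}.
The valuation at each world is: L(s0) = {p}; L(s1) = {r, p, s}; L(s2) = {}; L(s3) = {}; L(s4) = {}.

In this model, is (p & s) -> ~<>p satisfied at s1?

Recall that <>ψ holds at a world iff ψ holds at some accessible world.
At s1: p & s is true, ~<>p is false, so (p & s) -> ~<>p is false.
  At s1: <>p is true, so ~<>p is false.
    At s1: <>p requires p at some successor in {s0, s2, s4}.
      p holds at s0, so <>p is true at s1.

No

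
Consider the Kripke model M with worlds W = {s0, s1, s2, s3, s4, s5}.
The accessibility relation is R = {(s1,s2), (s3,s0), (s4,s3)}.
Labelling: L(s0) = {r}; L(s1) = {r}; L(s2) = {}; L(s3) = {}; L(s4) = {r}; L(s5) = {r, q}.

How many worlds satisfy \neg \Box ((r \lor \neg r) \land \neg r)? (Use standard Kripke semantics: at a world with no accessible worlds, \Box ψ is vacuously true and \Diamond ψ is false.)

1

Let φ = \neg \Box ((r \lor \neg r) \land \neg r). Evaluate φ at each world:
  s0 (successors ∅): φ is false.
  s1 (successors {s2}): φ is false.
  s2 (successors ∅): φ is false.
  s3 (successors {s0}): φ is true.
  s4 (successors {s3}): φ is false.
  s5 (successors ∅): φ is false.
For instance, at s3:
  At s3: \Box ((r \lor \neg r) \land \neg r) is false, so \neg \Box ((r \lor \neg r) \land \neg r) is true.
    At s3: \Box ((r \lor \neg r) \land \neg r) requires (r \lor \neg r) \land \neg r at every successor {s0}.
      (r \lor \neg r) \land \neg r fails at s0, so \Box ((r \lor \neg r) \land \neg r) is false at s3.
Satisfying worlds: {s3}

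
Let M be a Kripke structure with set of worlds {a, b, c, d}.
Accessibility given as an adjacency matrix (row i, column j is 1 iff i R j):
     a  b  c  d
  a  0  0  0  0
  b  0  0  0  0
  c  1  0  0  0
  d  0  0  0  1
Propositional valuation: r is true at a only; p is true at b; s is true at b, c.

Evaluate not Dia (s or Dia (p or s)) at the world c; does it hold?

Yes

Recall that Dia ψ holds at a world iff ψ holds at some accessible world.
At c: Dia (s or Dia (p or s)) is false, so not Dia (s or Dia (p or s)) is true.
  At c: Dia (s or Dia (p or s)) requires s or Dia (p or s) at some successor in {a}.
    At a: s or Dia (p or s) is false.
  So Dia (s or Dia (p or s)) is false at c.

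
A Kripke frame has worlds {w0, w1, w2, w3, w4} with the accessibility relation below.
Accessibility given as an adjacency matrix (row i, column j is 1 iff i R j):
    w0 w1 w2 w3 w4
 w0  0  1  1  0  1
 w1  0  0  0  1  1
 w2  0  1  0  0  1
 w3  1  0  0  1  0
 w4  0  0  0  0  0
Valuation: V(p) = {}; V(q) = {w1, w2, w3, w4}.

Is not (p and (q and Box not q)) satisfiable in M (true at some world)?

Recall that Box ψ holds at a world iff ψ holds at every accessible world, and Dia ψ holds iff ψ holds at some accessible world.
Let φ = not (p and (q and Box not q)). Evaluate φ at each world:
  w0 (successors {w1, w2, w4}): φ is true.
  w1 (successors {w3, w4}): φ is true.
  w2 (successors {w1, w4}): φ is true.
  w3 (successors {w0, w3}): φ is true.
  w4 (successors ∅): φ is true.
Detail at w0 (witness):
  At w0: p and (q and Box not q) is false, so not (p and (q and Box not q)) is true.
    At w0: p is false, q and Box not q is false, so p and (q and Box not q) is false.
      At w0: q is false, Box not q is false, so q and Box not q is false.

Yes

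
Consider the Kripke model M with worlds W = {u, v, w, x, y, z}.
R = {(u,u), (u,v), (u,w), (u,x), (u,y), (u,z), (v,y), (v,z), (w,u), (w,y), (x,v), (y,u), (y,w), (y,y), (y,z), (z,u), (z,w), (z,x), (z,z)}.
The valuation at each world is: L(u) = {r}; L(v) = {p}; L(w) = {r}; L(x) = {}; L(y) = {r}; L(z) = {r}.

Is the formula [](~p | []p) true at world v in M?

Yes

At v: [](~p | []p) requires ~p | []p at every successor {y, z}.
    At y: ~p is true, []p is false, so ~p | []p is true.
      At y: []p requires p at every successor {u, w, y, z}.
        p fails at u, so []p is false at y.
    At z: ~p is true, []p is false, so ~p | []p is true.
      At z: []p requires p at every successor {u, w, x, z}.
        p fails at u, so []p is false at z.
So [](~p | []p) is true at v.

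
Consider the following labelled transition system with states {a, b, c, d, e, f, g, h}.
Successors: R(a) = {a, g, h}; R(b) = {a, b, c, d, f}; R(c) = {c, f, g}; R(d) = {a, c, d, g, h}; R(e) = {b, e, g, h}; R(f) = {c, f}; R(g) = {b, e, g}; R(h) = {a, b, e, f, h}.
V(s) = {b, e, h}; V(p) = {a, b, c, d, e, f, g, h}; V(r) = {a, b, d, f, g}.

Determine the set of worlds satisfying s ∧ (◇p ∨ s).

b, e, h

Recall that ◇ψ holds at a world iff ψ holds at some accessible world.
Let φ = s ∧ (◇p ∨ s). Evaluate φ at each world:
  a (successors {a, g, h}): φ is false.
  b (successors {a, b, c, d, f}): φ is true.
  c (successors {c, f, g}): φ is false.
  d (successors {a, c, d, g, h}): φ is false.
  e (successors {b, e, g, h}): φ is true.
  f (successors {c, f}): φ is false.
  g (successors {b, e, g}): φ is false.
  h (successors {a, b, e, f, h}): φ is true.
For instance, at c:
  At c: s is false, ◇p ∨ s is true, so s ∧ (◇p ∨ s) is false.
    At c: ◇p is true, s is false, so ◇p ∨ s is true.
      At c: ◇p requires p at some successor in {c, f, g}.
        p holds at c, so ◇p is true at c.
Satisfying worlds: {b, e, h}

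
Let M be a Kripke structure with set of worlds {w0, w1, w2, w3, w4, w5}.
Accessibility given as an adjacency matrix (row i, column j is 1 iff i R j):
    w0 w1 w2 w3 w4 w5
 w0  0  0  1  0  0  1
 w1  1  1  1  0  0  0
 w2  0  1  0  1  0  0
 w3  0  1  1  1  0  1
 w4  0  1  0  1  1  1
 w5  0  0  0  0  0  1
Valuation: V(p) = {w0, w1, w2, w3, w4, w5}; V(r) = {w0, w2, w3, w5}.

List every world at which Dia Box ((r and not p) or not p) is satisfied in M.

none

Let φ = Dia Box ((r and not p) or not p). Evaluate φ at each world:
  w0 (successors {w2, w5}): φ is false.
  w1 (successors {w0, w1, w2}): φ is false.
  w2 (successors {w1, w3}): φ is false.
  w3 (successors {w1, w2, w3, w5}): φ is false.
  w4 (successors {w1, w3, w4, w5}): φ is false.
  w5 (successors {w5}): φ is false.
For instance, at w4:
  At w4: Dia Box ((r and not p) or not p) requires Box ((r and not p) or not p) at some successor in {w1, w3, w4, w5}.
    At w1: Box ((r and not p) or not p) is false.
    At w3: Box ((r and not p) or not p) is false.
    At w4: Box ((r and not p) or not p) is false.
    At w5: Box ((r and not p) or not p) is false.
  So Dia Box ((r and not p) or not p) is false at w4.
Satisfying worlds: none.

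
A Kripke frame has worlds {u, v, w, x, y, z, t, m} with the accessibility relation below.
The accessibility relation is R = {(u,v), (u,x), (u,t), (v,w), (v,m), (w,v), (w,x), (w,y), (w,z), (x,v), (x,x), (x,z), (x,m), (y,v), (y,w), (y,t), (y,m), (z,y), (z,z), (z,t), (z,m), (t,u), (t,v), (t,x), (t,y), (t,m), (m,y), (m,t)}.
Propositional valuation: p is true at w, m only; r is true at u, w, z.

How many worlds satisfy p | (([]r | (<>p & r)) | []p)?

Let φ = p | (([]r | (<>p & r)) | []p). Evaluate φ at each world:
  u (successors {v, x, t}): φ is false.
  v (successors {w, m}): φ is true.
  w (successors {v, x, y, z}): φ is true.
  x (successors {v, x, z, m}): φ is false.
  y (successors {v, w, t, m}): φ is false.
  z (successors {y, z, t, m}): φ is true.
  t (successors {u, v, x, y, m}): φ is false.
  m (successors {y, t}): φ is true.
For instance, at u:
  At u: p is false, ([]r | (<>p & r)) | []p is false, so p | (([]r | (<>p & r)) | []p) is false.
    At u: []r | (<>p & r) is false, []p is false, so ([]r | (<>p & r)) | []p is false.
      At u: []r is false, <>p & r is false, so []r | (<>p & r) is false.
      At u: []p requires p at every successor {v, x, t}.
        p fails at v, so []p is false at u.
Satisfying worlds: {v, w, z, m}

4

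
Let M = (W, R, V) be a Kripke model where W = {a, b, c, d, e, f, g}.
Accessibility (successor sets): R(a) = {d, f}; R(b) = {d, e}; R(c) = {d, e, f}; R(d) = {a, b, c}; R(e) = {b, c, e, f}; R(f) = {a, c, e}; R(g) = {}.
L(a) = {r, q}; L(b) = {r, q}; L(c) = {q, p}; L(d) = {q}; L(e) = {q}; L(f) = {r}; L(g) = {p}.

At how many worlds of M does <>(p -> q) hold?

Recall that <>ψ holds at a world iff ψ holds at some accessible world.
Let φ = <>(p -> q). Evaluate φ at each world:
  a (successors {d, f}): φ is true.
  b (successors {d, e}): φ is true.
  c (successors {d, e, f}): φ is true.
  d (successors {a, b, c}): φ is true.
  e (successors {b, c, e, f}): φ is true.
  f (successors {a, c, e}): φ is true.
  g (successors ∅): φ is false.
For instance, at c:
  At c: <>(p -> q) requires p -> q at some successor in {d, e, f}.
    p -> q holds at d, so <>(p -> q) is true at c.
Satisfying worlds: {a, b, c, d, e, f}

6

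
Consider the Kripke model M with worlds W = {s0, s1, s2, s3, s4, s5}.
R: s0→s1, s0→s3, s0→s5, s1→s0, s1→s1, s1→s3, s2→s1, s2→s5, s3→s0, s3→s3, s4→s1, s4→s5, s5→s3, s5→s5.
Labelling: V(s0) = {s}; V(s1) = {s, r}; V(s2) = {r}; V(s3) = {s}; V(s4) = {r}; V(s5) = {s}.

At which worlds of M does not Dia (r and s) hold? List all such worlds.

Recall that Dia ψ holds at a world iff ψ holds at some accessible world.
Let φ = not Dia (r and s). Evaluate φ at each world:
  s0 (successors {s1, s3, s5}): φ is false.
  s1 (successors {s0, s1, s3}): φ is false.
  s2 (successors {s1, s5}): φ is false.
  s3 (successors {s0, s3}): φ is true.
  s4 (successors {s1, s5}): φ is false.
  s5 (successors {s3, s5}): φ is true.
For instance, at s5:
  At s5: Dia (r and s) is false, so not Dia (r and s) is true.
    At s5: Dia (r and s) requires r and s at some successor in {s3, s5}.
      At s3: r and s is false.
      At s5: r and s is false.
    So Dia (r and s) is false at s5.
Satisfying worlds: {s3, s5}

s3, s5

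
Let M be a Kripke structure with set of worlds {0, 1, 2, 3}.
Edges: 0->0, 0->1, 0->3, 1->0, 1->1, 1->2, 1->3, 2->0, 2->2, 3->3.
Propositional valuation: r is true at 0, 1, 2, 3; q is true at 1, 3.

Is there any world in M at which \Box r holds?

Yes

Let φ = \Box r. Evaluate φ at each world:
  0 (successors {0, 1, 3}): φ is true.
  1 (successors {0, 1, 2, 3}): φ is true.
  2 (successors {0, 2}): φ is true.
  3 (successors {3}): φ is true.
Detail at 0 (witness):
  At 0: \Box r requires r at every successor {0, 1, 3}.
    At 0: r is true.
    At 1: r is true.
    At 3: r is true.
  So \Box r is true at 0.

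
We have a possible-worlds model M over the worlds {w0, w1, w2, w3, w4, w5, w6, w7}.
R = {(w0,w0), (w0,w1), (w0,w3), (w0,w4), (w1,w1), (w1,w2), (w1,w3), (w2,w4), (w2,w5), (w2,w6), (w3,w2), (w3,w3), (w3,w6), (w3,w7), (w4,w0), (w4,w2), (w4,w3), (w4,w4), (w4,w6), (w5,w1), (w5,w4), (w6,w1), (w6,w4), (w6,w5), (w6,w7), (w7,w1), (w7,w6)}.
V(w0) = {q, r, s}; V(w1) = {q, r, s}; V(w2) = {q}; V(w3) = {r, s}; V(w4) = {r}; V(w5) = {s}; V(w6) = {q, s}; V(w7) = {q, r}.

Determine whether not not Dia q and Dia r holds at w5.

At w5: not not Dia q is true, Dia r is true, so not not Dia q and Dia r is true.
  At w5: not Dia q is false, so not not Dia q is true.
    At w5: Dia q is true, so not Dia q is false.
      At w5: Dia q requires q at some successor in {w1, w4}.
        q holds at w1, so Dia q is true at w5.
  At w5: Dia r requires r at some successor in {w1, w4}.
    r holds at w1, so Dia r is true at w5.

Yes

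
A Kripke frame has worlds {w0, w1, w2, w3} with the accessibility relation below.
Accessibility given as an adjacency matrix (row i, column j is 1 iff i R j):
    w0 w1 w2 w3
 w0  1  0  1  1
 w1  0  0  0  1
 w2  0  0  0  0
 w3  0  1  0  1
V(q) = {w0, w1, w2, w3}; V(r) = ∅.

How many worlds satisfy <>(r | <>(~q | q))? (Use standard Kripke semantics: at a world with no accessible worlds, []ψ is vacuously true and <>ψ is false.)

3

Let φ = <>(r | <>(~q | q)). Evaluate φ at each world:
  w0 (successors {w0, w2, w3}): φ is true.
  w1 (successors {w3}): φ is true.
  w2 (successors ∅): φ is false.
  w3 (successors {w1, w3}): φ is true.
For instance, at w1:
  At w1: <>(r | <>(~q | q)) requires r | <>(~q | q) at some successor in {w3}.
    r | <>(~q | q) holds at w3, so <>(r | <>(~q | q)) is true at w1.
      At w3: r is false, <>(~q | q) is true, so r | <>(~q | q) is true.
Satisfying worlds: {w0, w1, w3}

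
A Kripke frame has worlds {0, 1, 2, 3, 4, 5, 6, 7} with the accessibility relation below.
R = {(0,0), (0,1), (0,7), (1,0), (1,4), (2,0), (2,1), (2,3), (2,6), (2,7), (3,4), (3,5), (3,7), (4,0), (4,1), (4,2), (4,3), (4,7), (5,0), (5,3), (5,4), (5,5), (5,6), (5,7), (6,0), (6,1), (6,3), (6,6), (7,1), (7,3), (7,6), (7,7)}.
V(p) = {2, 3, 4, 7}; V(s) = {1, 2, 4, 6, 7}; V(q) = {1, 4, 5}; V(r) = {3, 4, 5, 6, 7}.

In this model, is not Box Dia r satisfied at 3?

No

Recall that Box ψ holds at a world iff ψ holds at every accessible world, and Dia ψ holds iff ψ holds at some accessible world.
At 3: Box Dia r is true, so not Box Dia r is false.
  At 3: Box Dia r requires Dia r at every successor {4, 5, 7}.
      At 4: Dia r requires r at some successor in {0, 1, 2, 3, 7}.
        r holds at 3, so Dia r is true at 4.
      At 5: Dia r requires r at some successor in {0, 3, 4, 5, 6, 7}.
        r holds at 3, so Dia r is true at 5.
      At 7: Dia r requires r at some successor in {1, 3, 6, 7}.
        r holds at 3, so Dia r is true at 7.
  So Box Dia r is true at 3.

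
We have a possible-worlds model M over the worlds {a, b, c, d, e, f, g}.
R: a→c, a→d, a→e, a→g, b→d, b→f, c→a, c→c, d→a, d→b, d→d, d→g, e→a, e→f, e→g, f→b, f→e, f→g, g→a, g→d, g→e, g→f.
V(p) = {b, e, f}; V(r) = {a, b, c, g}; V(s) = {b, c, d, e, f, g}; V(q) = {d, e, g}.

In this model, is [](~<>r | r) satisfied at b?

No

At b: [](~<>r | r) requires ~<>r | r at every successor {d, f}.
  ~<>r | r fails at d, so [](~<>r | r) is false at b.
    At d: ~<>r is false, r is false, so ~<>r | r is false.
      At d: <>r is true, so ~<>r is false.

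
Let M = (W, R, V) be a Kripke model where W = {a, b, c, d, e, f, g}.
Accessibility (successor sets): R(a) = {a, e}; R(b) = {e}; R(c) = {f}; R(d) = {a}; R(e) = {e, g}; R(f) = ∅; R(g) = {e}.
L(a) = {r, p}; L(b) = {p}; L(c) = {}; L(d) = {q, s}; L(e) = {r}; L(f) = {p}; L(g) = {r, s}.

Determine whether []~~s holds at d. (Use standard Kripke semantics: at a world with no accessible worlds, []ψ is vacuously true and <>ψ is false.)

Recall that []ψ holds at a world iff ψ holds at every accessible world, and <>ψ holds iff ψ holds at some accessible world.
At d: []~~s requires ~~s at every successor {a}.
  ~~s fails at a, so []~~s is false at d.

No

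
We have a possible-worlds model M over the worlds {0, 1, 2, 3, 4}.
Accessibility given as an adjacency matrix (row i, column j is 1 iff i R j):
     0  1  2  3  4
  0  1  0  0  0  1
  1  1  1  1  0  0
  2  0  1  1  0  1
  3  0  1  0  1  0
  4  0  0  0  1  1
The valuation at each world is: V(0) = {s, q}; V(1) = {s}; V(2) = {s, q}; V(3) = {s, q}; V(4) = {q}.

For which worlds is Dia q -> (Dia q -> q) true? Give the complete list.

0, 2, 3, 4

Recall that Dia ψ holds at a world iff ψ holds at some accessible world.
Let φ = Dia q -> (Dia q -> q). Evaluate φ at each world:
  0 (successors {0, 4}): φ is true.
  1 (successors {0, 1, 2}): φ is false.
  2 (successors {1, 2, 4}): φ is true.
  3 (successors {1, 3}): φ is true.
  4 (successors {3, 4}): φ is true.
For instance, at 0:
  At 0: Dia q is true, Dia q -> q is true, so Dia q -> (Dia q -> q) is true.
    At 0: Dia q requires q at some successor in {0, 4}.
      q holds at 0, so Dia q is true at 0.
    At 0: Dia q is true, q is true, so Dia q -> q is true.
      At 0: Dia q requires q at some successor in {0, 4}.
        q holds at 0, so Dia q is true at 0.
Satisfying worlds: {0, 2, 3, 4}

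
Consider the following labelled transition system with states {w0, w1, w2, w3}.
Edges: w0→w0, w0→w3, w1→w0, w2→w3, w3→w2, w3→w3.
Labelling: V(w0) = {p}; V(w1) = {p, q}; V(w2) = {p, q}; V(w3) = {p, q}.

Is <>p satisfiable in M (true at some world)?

Let φ = <>p. Evaluate φ at each world:
  w0 (successors {w0, w3}): φ is true.
  w1 (successors {w0}): φ is true.
  w2 (successors {w3}): φ is true.
  w3 (successors {w2, w3}): φ is true.
Detail at w0 (witness):
  At w0: <>p requires p at some successor in {w0, w3}.
    p holds at w0, so <>p is true at w0.

Yes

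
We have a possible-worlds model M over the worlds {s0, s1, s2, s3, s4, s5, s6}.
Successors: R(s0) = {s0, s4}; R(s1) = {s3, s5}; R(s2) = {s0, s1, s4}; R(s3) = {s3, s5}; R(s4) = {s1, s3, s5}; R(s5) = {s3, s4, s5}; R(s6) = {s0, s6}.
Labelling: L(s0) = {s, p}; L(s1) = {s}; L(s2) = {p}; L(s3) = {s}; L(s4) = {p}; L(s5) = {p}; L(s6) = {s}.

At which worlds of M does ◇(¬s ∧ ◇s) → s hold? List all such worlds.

s0, s1, s3, s6

Let φ = ◇(¬s ∧ ◇s) → s. Evaluate φ at each world:
  s0 (successors {s0, s4}): φ is true.
  s1 (successors {s3, s5}): φ is true.
  s2 (successors {s0, s1, s4}): φ is false.
  s3 (successors {s3, s5}): φ is true.
  s4 (successors {s1, s3, s5}): φ is false.
  s5 (successors {s3, s4, s5}): φ is false.
  s6 (successors {s0, s6}): φ is true.
For instance, at s0:
  At s0: ◇(¬s ∧ ◇s) is true, s is true, so ◇(¬s ∧ ◇s) → s is true.
    At s0: ◇(¬s ∧ ◇s) requires ¬s ∧ ◇s at some successor in {s0, s4}.
      ¬s ∧ ◇s holds at s4, so ◇(¬s ∧ ◇s) is true at s0.
Satisfying worlds: {s0, s1, s3, s6}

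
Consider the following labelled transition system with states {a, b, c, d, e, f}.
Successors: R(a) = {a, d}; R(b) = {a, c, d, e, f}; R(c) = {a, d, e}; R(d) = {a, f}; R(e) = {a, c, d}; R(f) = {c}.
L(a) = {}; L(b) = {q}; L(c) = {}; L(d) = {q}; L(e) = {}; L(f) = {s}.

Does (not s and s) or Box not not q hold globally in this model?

Let φ = (not s and s) or Box not not q. Evaluate φ at each world:
  a (successors {a, d}): φ is false.
  b (successors {a, c, d, e, f}): φ is false.
  c (successors {a, d, e}): φ is false.
  d (successors {a, f}): φ is false.
  e (successors {a, c, d}): φ is false.
  f (successors {c}): φ is false.
Detail at a (counterexample):
  At a: not s and s is false, Box not not q is false, so (not s and s) or Box not not q is false.
    At a: Box not not q requires not not q at every successor {a, d}.
      not not q fails at a, so Box not not q is false at a.

No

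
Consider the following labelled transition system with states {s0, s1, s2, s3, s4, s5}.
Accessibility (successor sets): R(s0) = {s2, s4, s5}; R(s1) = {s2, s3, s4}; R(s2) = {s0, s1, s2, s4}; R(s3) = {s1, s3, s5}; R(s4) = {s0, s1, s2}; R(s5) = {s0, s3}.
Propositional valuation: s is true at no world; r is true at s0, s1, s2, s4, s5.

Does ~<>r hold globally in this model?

Let φ = ~<>r. Evaluate φ at each world:
  s0 (successors {s2, s4, s5}): φ is false.
  s1 (successors {s2, s3, s4}): φ is false.
  s2 (successors {s0, s1, s2, s4}): φ is false.
  s3 (successors {s1, s3, s5}): φ is false.
  s4 (successors {s0, s1, s2}): φ is false.
  s5 (successors {s0, s3}): φ is false.
Detail at s0 (counterexample):
  At s0: <>r is true, so ~<>r is false.
    At s0: <>r requires r at some successor in {s2, s4, s5}.
      r holds at s2, so <>r is true at s0.

No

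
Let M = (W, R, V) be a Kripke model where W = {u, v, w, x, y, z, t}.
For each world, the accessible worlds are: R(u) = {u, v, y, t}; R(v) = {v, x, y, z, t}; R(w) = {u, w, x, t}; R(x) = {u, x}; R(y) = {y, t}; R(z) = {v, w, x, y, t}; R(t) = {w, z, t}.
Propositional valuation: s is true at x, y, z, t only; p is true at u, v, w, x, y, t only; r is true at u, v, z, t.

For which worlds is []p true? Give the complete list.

Let φ = []p. Evaluate φ at each world:
  u (successors {u, v, y, t}): φ is true.
  v (successors {v, x, y, z, t}): φ is false.
  w (successors {u, w, x, t}): φ is true.
  x (successors {u, x}): φ is true.
  y (successors {y, t}): φ is true.
  z (successors {v, w, x, y, t}): φ is true.
  t (successors {w, z, t}): φ is false.
For instance, at x:
  At x: []p requires p at every successor {u, x}.
    At u: p is true.
    At x: p is true.
  So []p is true at x.
Satisfying worlds: {u, w, x, y, z}

u, w, x, y, z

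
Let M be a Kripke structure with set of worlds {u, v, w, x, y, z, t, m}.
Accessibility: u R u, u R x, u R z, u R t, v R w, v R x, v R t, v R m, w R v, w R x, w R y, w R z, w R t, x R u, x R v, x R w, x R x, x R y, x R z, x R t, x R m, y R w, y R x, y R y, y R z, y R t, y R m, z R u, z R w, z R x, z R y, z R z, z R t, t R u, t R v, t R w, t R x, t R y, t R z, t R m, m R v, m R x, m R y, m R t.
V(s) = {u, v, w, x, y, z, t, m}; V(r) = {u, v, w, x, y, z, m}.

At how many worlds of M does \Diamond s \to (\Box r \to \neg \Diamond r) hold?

7

Let φ = \Diamond s \to (\Box r \to \neg \Diamond r). Evaluate φ at each world:
  u (successors {u, x, z, t}): φ is true.
  v (successors {w, x, t, m}): φ is true.
  w (successors {v, x, y, z, t}): φ is true.
  x (successors {u, v, w, x, y, z, t, m}): φ is true.
  y (successors {w, x, y, z, t, m}): φ is true.
  z (successors {u, w, x, y, z, t}): φ is true.
  t (successors {u, v, w, x, y, z, m}): φ is false.
  m (successors {v, x, y, t}): φ is true.
For instance, at z:
  At z: \Diamond s is true, \Box r \to \neg \Diamond r is true, so \Diamond s \to (\Box r \to \neg \Diamond r) is true.
    At z: \Diamond s requires s at some successor in {u, w, x, y, z, t}.
      s holds at u, so \Diamond s is true at z.
    At z: \Box r is false, \neg \Diamond r is false, so \Box r \to \neg \Diamond r is true.
      At z: \Box r requires r at every successor {u, w, x, y, z, t}.
        r fails at t, so \Box r is false at z.
      At z: \Diamond r is true, so \neg \Diamond r is false.
Satisfying worlds: {u, v, w, x, y, z, m}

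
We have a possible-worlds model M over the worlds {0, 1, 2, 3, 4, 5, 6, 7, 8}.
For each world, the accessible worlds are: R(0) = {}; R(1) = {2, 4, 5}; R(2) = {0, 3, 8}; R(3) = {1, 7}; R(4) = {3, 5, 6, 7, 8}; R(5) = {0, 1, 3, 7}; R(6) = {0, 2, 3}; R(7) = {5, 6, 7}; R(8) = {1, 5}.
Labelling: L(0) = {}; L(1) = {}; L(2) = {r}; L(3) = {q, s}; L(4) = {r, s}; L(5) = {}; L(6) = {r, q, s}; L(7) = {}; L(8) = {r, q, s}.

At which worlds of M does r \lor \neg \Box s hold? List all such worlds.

Let φ = r \lor \neg \Box s. Evaluate φ at each world:
  0 (successors ∅): φ is false.
  1 (successors {2, 4, 5}): φ is true.
  2 (successors {0, 3, 8}): φ is true.
  3 (successors {1, 7}): φ is true.
  4 (successors {3, 5, 6, 7, 8}): φ is true.
  5 (successors {0, 1, 3, 7}): φ is true.
  6 (successors {0, 2, 3}): φ is true.
  7 (successors {5, 6, 7}): φ is true.
  8 (successors {1, 5}): φ is true.
For instance, at 6:
  At 6: r is true, \neg \Box s is true, so r \lor \neg \Box s is true.
    At 6: \Box s is false, so \neg \Box s is true.
      At 6: \Box s requires s at every successor {0, 2, 3}.
        s fails at 0, so \Box s is false at 6.
Satisfying worlds: {1, 2, 3, 4, 5, 6, 7, 8}

1, 2, 3, 4, 5, 6, 7, 8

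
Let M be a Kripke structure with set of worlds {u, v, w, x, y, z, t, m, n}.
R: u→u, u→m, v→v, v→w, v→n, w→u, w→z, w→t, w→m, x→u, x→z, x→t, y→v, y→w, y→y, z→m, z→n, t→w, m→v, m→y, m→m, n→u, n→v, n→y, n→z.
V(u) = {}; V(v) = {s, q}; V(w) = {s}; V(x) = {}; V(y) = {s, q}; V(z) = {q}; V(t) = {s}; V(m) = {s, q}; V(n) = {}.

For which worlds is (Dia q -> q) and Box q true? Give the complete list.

Let φ = (Dia q -> q) and Box q. Evaluate φ at each world:
  u (successors {u, m}): φ is false.
  v (successors {v, w, n}): φ is false.
  w (successors {u, z, t, m}): φ is false.
  x (successors {u, z, t}): φ is false.
  y (successors {v, w, y}): φ is false.
  z (successors {m, n}): φ is false.
  t (successors {w}): φ is false.
  m (successors {v, y, m}): φ is true.
  n (successors {u, v, y, z}): φ is false.
For instance, at m:
  At m: Dia q -> q is true, Box q is true, so (Dia q -> q) and Box q is true.
    At m: Dia q is true, q is true, so Dia q -> q is true.
      At m: Dia q requires q at some successor in {v, y, m}.
        q holds at v, so Dia q is true at m.
    At m: Box q requires q at every successor {v, y, m}.
      At v: q is true.
      At y: q is true.
      At m: q is true.
    So Box q is true at m.
Satisfying worlds: {m}

m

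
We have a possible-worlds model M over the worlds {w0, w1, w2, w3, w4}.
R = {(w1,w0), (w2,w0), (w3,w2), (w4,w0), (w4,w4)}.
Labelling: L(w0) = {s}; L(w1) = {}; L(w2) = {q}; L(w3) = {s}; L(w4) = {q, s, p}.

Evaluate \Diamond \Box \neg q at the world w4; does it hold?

Yes

At w4: \Diamond \Box \neg q requires \Box \neg q at some successor in {w0, w4}.
  \Box \neg q holds at w0, so \Diamond \Box \neg q is true at w4.
    At w0: no accessible worlds, so \Box \neg q holds vacuously.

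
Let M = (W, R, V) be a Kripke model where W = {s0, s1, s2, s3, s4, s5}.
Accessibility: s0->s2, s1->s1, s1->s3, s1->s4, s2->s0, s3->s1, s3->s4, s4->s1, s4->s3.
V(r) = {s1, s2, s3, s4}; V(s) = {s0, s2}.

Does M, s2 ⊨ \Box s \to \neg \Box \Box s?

No

Recall that \Box ψ holds at a world iff ψ holds at every accessible world, and \Diamond ψ holds iff ψ holds at some accessible world.
At s2: \Box s is true, \neg \Box \Box s is false, so \Box s \to \neg \Box \Box s is false.
  At s2: \Box s requires s at every successor {s0}.
    At s0: s is true.
  So \Box s is true at s2.
  At s2: \Box \Box s is true, so \neg \Box \Box s is false.
    At s2: \Box \Box s requires \Box s at every successor {s0}.
      At s0: \Box s is true.
    So \Box \Box s is true at s2.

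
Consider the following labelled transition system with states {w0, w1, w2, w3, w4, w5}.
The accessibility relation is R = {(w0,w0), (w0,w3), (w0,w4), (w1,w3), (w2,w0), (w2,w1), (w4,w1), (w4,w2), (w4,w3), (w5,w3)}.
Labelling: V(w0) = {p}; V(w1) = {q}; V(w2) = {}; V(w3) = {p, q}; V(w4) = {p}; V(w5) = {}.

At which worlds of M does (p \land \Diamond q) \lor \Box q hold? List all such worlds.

Let φ = (p \land \Diamond q) \lor \Box q. Evaluate φ at each world:
  w0 (successors {w0, w3, w4}): φ is true.
  w1 (successors {w3}): φ is true.
  w2 (successors {w0, w1}): φ is false.
  w3 (successors ∅): φ is true.
  w4 (successors {w1, w2, w3}): φ is true.
  w5 (successors {w3}): φ is true.
For instance, at w4:
  At w4: p \land \Diamond q is true, \Box q is false, so (p \land \Diamond q) \lor \Box q is true.
    At w4: p is true, \Diamond q is true, so p \land \Diamond q is true.
      At w4: \Diamond q requires q at some successor in {w1, w2, w3}.
        q holds at w1, so \Diamond q is true at w4.
    At w4: \Box q requires q at every successor {w1, w2, w3}.
      q fails at w2, so \Box q is false at w4.
Satisfying worlds: {w0, w1, w3, w4, w5}

w0, w1, w3, w4, w5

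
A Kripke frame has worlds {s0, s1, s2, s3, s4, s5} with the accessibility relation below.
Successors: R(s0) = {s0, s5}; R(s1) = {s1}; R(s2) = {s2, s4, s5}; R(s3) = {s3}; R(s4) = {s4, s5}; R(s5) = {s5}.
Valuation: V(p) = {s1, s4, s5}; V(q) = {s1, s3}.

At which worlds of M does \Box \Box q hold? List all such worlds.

s1, s3

Recall that \Box ψ holds at a world iff ψ holds at every accessible world, and \Diamond ψ holds iff ψ holds at some accessible world.
Let φ = \Box \Box q. Evaluate φ at each world:
  s0 (successors {s0, s5}): φ is false.
  s1 (successors {s1}): φ is true.
  s2 (successors {s2, s4, s5}): φ is false.
  s3 (successors {s3}): φ is true.
  s4 (successors {s4, s5}): φ is false.
  s5 (successors {s5}): φ is false.
For instance, at s1:
  At s1: \Box \Box q requires \Box q at every successor {s1}.
      At s1: \Box q requires q at every successor {s1}.
        At s1: q is true.
      So \Box q is true at s1.
  So \Box \Box q is true at s1.
Satisfying worlds: {s1, s3}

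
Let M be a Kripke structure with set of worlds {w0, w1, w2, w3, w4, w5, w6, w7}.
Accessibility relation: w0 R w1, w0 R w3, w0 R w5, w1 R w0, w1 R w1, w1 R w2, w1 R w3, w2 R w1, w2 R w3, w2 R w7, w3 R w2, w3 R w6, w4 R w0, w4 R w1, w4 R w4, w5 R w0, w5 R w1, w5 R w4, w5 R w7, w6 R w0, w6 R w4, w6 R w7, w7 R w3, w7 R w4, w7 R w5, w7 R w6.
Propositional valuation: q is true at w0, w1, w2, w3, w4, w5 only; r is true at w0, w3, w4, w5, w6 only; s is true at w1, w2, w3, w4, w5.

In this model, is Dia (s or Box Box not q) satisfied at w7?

Yes

Recall that Box ψ holds at a world iff ψ holds at every accessible world, and Dia ψ holds iff ψ holds at some accessible world.
At w7: Dia (s or Box Box not q) requires s or Box Box not q at some successor in {w3, w4, w5, w6}.
  s or Box Box not q holds at w3, so Dia (s or Box Box not q) is true at w7.
    At w3: s is true, Box Box not q is false, so s or Box Box not q is true.
      At w3: Box Box not q requires Box not q at every successor {w2, w6}.
        Box not q fails at w2, so Box Box not q is false at w3.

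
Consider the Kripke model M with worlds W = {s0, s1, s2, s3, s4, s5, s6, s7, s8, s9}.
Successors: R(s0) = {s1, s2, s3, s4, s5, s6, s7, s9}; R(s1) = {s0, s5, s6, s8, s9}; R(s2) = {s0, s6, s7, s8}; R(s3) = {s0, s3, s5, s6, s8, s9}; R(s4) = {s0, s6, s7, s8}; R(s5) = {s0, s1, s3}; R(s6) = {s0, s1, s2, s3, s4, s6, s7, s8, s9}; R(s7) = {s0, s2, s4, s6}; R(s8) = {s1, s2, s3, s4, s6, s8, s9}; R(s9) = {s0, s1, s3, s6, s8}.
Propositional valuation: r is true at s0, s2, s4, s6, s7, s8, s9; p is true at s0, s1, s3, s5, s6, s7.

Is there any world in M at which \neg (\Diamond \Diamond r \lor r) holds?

No

Recall that \Diamond ψ holds at a world iff ψ holds at some accessible world.
Let φ = \neg (\Diamond \Diamond r \lor r). Evaluate φ at each world:
  s0 (successors {s1, s2, s3, s4, s5, s6, s7, s9}): φ is false.
  s1 (successors {s0, s5, s6, s8, s9}): φ is false.
  s2 (successors {s0, s6, s7, s8}): φ is false.
  s3 (successors {s0, s3, s5, s6, s8, s9}): φ is false.
  s4 (successors {s0, s6, s7, s8}): φ is false.
  s5 (successors {s0, s1, s3}): φ is false.
  s6 (successors {s0, s1, s2, s3, s4, s6, s7, s8, s9}): φ is false.
  s7 (successors {s0, s2, s4, s6}): φ is false.
  s8 (successors {s1, s2, s3, s4, s6, s8, s9}): φ is false.
  s9 (successors {s0, s1, s3, s6, s8}): φ is false.
For instance, at s6:
  At s6: \Diamond \Diamond r \lor r is true, so \neg (\Diamond \Diamond r \lor r) is false.
    At s6: \Diamond \Diamond r is true, r is true, so \Diamond \Diamond r \lor r is true.
      At s6: \Diamond \Diamond r requires \Diamond r at some successor in {s0, s1, s2, s3, s4, s6, s7, s8, s9}.
        \Diamond r holds at s0, so \Diamond \Diamond r is true at s6.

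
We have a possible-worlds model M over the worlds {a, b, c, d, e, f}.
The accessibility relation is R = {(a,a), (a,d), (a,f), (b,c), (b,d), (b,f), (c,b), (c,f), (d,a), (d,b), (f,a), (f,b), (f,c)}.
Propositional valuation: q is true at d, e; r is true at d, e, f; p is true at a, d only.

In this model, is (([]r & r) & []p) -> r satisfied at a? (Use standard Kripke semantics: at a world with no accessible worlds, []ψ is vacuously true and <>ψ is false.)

Yes

At a: ([]r & r) & []p is false, r is false, so (([]r & r) & []p) -> r is true.
  At a: []r & r is false, []p is false, so ([]r & r) & []p is false.
    At a: []r is false, r is false, so []r & r is false.
      At a: []r requires r at every successor {a, d, f}.
        r fails at a, so []r is false at a.
    At a: []p requires p at every successor {a, d, f}.
      p fails at f, so []p is false at a.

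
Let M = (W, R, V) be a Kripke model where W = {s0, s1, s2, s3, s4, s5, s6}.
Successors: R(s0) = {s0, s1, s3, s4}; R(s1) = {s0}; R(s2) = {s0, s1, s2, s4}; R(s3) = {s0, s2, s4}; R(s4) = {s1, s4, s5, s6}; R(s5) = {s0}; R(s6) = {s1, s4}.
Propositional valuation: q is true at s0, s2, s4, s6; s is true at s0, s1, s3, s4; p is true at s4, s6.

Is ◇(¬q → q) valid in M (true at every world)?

Let φ = ◇(¬q → q). Evaluate φ at each world:
  s0 (successors {s0, s1, s3, s4}): φ is true.
  s1 (successors {s0}): φ is true.
  s2 (successors {s0, s1, s2, s4}): φ is true.
  s3 (successors {s0, s2, s4}): φ is true.
  s4 (successors {s1, s4, s5, s6}): φ is true.
  s5 (successors {s0}): φ is true.
  s6 (successors {s1, s4}): φ is true.
For instance, at s6:
  At s6: ◇(¬q → q) requires ¬q → q at some successor in {s1, s4}.
    ¬q → q holds at s4, so ◇(¬q → q) is true at s6.

Yes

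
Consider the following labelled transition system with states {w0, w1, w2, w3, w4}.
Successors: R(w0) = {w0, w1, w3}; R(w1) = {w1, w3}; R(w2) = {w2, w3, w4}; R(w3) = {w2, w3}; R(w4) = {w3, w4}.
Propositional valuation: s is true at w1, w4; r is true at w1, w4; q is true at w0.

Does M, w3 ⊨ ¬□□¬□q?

No

At w3: □□¬□q is true, so ¬□□¬□q is false.
  At w3: □□¬□q requires □¬□q at every successor {w2, w3}.
      At w2: □¬□q requires ¬□q at every successor {w2, w3, w4}.
        At w2: ¬□q is true.
        At w3: ¬□q is true.
        At w4: ¬□q is true.
      So □¬□q is true at w2.
      At w3: □¬□q requires ¬□q at every successor {w2, w3}.
        At w2: ¬□q is true.
        At w3: ¬□q is true.
      So □¬□q is true at w3.
  So □□¬□q is true at w3.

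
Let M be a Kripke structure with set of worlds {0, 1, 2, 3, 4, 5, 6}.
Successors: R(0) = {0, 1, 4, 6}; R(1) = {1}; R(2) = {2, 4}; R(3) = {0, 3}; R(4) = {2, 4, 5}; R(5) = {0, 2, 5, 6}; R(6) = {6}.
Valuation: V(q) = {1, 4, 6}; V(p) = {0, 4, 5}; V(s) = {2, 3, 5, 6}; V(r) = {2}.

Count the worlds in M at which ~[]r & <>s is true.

6

Let φ = ~[]r & <>s. Evaluate φ at each world:
  0 (successors {0, 1, 4, 6}): φ is true.
  1 (successors {1}): φ is false.
  2 (successors {2, 4}): φ is true.
  3 (successors {0, 3}): φ is true.
  4 (successors {2, 4, 5}): φ is true.
  5 (successors {0, 2, 5, 6}): φ is true.
  6 (successors {6}): φ is true.
For instance, at 1:
  At 1: ~[]r is true, <>s is false, so ~[]r & <>s is false.
    At 1: []r is false, so ~[]r is true.
      At 1: []r requires r at every successor {1}.
        r fails at 1, so []r is false at 1.
    At 1: <>s requires s at some successor in {1}.
      At 1: s is false.
    So <>s is false at 1.
Satisfying worlds: {0, 2, 3, 4, 5, 6}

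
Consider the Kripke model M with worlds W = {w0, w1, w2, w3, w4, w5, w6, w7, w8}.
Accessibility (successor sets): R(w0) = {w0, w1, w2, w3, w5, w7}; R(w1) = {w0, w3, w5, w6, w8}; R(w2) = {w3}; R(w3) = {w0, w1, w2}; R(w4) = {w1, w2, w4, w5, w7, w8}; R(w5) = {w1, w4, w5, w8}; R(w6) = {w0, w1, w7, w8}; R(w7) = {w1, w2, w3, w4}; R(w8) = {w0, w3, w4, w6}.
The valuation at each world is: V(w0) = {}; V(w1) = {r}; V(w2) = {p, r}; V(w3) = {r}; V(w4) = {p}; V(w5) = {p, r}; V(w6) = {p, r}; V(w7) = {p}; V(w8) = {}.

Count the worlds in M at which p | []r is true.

Recall that []ψ holds at a world iff ψ holds at every accessible world, and <>ψ holds iff ψ holds at some accessible world.
Let φ = p | []r. Evaluate φ at each world:
  w0 (successors {w0, w1, w2, w3, w5, w7}): φ is false.
  w1 (successors {w0, w3, w5, w6, w8}): φ is false.
  w2 (successors {w3}): φ is true.
  w3 (successors {w0, w1, w2}): φ is false.
  w4 (successors {w1, w2, w4, w5, w7, w8}): φ is true.
  w5 (successors {w1, w4, w5, w8}): φ is true.
  w6 (successors {w0, w1, w7, w8}): φ is true.
  w7 (successors {w1, w2, w3, w4}): φ is true.
  w8 (successors {w0, w3, w4, w6}): φ is false.
For instance, at w4:
  At w4: p is true, []r is false, so p | []r is true.
    At w4: []r requires r at every successor {w1, w2, w4, w5, w7, w8}.
      r fails at w4, so []r is false at w4.
Satisfying worlds: {w2, w4, w5, w6, w7}

5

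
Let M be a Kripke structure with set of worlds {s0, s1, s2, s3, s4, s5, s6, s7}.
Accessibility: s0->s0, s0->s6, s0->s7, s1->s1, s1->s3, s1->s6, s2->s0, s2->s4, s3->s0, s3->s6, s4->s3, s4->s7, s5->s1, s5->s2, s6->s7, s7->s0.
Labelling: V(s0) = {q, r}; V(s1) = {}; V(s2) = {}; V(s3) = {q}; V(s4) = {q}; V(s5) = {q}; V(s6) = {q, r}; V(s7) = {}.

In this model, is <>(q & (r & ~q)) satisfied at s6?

At s6: <>(q & (r & ~q)) requires q & (r & ~q) at some successor in {s7}.
  At s7: q & (r & ~q) is false.
So <>(q & (r & ~q)) is false at s6.

No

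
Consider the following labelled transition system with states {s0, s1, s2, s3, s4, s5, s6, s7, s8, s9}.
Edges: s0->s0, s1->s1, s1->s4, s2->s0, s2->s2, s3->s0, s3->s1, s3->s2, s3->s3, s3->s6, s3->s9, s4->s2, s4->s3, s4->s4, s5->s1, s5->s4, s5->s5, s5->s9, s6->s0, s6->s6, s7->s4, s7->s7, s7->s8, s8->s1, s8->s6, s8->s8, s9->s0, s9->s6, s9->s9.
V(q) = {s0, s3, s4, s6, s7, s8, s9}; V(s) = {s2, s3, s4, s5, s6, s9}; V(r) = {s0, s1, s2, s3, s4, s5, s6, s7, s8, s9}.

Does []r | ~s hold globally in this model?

Let φ = []r | ~s. Evaluate φ at each world:
  s0 (successors {s0}): φ is true.
  s1 (successors {s1, s4}): φ is true.
  s2 (successors {s0, s2}): φ is true.
  s3 (successors {s0, s1, s2, s3, s6, s9}): φ is true.
  s4 (successors {s2, s3, s4}): φ is true.
  s5 (successors {s1, s4, s5, s9}): φ is true.
  s6 (successors {s0, s6}): φ is true.
  s7 (successors {s4, s7, s8}): φ is true.
  s8 (successors {s1, s6, s8}): φ is true.
  s9 (successors {s0, s6, s9}): φ is true.
For instance, at s2:
  At s2: []r is true, ~s is false, so []r | ~s is true.
    At s2: []r requires r at every successor {s0, s2}.
      At s0: r is true.
      At s2: r is true.
    So []r is true at s2.

Yes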